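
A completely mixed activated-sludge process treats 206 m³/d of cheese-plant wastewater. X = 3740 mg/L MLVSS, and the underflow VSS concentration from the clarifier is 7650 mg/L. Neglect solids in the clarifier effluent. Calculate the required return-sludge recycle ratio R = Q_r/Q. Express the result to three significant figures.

R = Q_r/Q = X/(X_r − X) = 3740 / (7650 − 3740) = 0.9565.

R ≈ 0.957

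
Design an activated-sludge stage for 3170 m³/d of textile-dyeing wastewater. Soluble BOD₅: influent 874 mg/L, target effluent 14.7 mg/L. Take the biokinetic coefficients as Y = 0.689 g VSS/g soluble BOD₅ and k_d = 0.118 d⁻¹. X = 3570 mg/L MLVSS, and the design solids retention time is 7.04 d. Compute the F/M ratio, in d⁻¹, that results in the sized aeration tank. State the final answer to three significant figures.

F/M ≈ 0.384 d⁻¹

Steady-state biomass mass balance: V·X·(1 + k_d·θ_c) = Y·Q·(S₀ − S)·θ_c, so V = 0.689 × 3170 × (874 − 14.7) × 7.04 / [3570 × (1 + 0.118 × 7.04)] = 1.32×10^7 / 6536 = 2022 m³.
F/M = Q·S₀ / (V·X) = 3170 × 874 / (2022 × 3570) = 0.3839 g soluble BOD₅·(g VSS·d)⁻¹.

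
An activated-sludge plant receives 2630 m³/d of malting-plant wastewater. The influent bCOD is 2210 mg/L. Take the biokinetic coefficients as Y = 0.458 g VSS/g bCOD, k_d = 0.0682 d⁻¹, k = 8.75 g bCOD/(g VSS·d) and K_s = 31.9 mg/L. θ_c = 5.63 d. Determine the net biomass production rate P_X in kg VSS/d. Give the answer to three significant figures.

For a completely mixed reactor with recycle the Lawrence–McCarty relation gives S = K_s·(1 + k_d·θ_c) / [θ_c·(Y·k − k_d) − 1] = 31.9 × (1 + 0.0682 × 5.63) / [5.63 × (0.458 × 8.75 − 0.0682) − 1] = 44.15 / 21.18 = 2.085 mg/L.
Y_obs = Y / (1 + k_d θ_c) = 0.458 / (1 + 0.0682 × 5.63) = 0.458 / 1.384 = 0.3309.
Q·(S₀ − S) = 2630 × (2210 − 2.08) × 10⁻³ = 5807 kg/d removed.
Net biomass production P_X = Y_obs × Q·(S₀ − S) = 0.3309 × 5807 = 1922 kg VSS/d.

P_X ≈ 1920 kg VSS/d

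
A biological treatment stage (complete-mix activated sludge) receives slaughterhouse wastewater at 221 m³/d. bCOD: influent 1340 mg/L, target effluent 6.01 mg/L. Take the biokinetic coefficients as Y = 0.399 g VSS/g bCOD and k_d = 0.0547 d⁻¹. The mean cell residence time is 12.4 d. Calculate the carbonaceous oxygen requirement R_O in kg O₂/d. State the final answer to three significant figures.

R_O ≈ 195 kg O₂/d

Correct the yield for decay: Y_obs = Y/(1 + k_d θ_c) = 0.399 / (1 + 0.0547 × 12.4) = 0.399 / 1.678 = 0.2377.
Mass of bCOD removed per day: Q(S₀ − S) = 221 × 1334 g/m³ = 294.8 kg/d.
Net sludge production P_X = 0.2377 × 294.8 = 70.09 kg VSS/d.
R_O = Q·(S₀ − S) − 1.42·P_X = 294.8 − 1.42 × 70.09 = 195.3 kg O₂/d.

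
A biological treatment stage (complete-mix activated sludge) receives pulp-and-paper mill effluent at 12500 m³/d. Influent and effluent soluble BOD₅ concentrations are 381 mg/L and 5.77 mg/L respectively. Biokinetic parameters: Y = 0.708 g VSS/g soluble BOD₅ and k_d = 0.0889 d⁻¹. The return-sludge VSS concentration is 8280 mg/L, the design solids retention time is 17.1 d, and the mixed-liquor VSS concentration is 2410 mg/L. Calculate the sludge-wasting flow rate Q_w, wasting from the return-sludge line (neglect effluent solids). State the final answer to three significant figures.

Rearranging the biomass balance for a CMAS with decay, V = Y·Q·ΔS·θ_c / [X·(1+k_d θ_c)] = 0.708 × 12500 × (381 − 5.77) × 17.1 / [2410 × (1 + 0.0889 × 17.1)] = 5.68×10^7 / 6074 = 9349 m³.
θ_c = V·X/(Q_w·X_r) when wasting from the recycle, so Q_w = V·X/(θ_c·X_r) = 9349 × 2410 / (17.1 × 8280) = 159.1 m³/d.

Q_w ≈ 159 m³/d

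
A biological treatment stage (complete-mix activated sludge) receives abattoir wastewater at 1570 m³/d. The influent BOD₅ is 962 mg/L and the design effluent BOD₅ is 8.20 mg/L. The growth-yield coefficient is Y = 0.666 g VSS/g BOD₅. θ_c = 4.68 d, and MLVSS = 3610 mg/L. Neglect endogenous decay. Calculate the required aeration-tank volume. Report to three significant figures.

With k_d = 0 the design equation reduces to V = Y Q (S₀−S) θ_c / X = 0.666 × 1570 × (962 − 8.20) × 4.68 / 3610 = 1293 m³.

V ≈ 1290 m³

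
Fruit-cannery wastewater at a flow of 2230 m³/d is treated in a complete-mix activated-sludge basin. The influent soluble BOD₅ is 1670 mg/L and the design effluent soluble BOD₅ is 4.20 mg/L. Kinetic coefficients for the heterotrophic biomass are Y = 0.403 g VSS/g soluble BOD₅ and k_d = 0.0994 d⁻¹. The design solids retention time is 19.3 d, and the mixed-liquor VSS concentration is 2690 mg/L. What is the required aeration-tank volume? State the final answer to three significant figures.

V ≈ 3680 m³

From the SRT design equation V = Y Q (S₀−S) θ_c / [X (1 + k_d θ_c)] = 0.403 × 2230 × (1670 − 4.20) × 19.3 / [2690 × (1 + 0.0994 × 19.3)] = 2.89×10^7 / 7851 = 3680 m³.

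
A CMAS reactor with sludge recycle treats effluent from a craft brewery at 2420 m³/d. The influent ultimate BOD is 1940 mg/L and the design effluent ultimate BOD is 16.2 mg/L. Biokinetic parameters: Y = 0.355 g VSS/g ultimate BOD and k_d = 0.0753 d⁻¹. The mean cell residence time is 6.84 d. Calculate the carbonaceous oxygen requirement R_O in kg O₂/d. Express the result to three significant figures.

Correct the yield for decay: Y_obs = Y/(1 + k_d θ_c) = 0.355 / (1 + 0.0753 × 6.84) = 0.355 / 1.515 = 0.2343.
Q·(S₀ − S) = 2420 × (1940 − 16.2) × 10⁻³ = 4656 kg/d removed.
Net sludge production P_X = 0.2343 × 4656 = 1091 kg VSS/d.
Carbonaceous O₂ demand = substrate oxidised − cell-mass equivalent = 4656 − 1.42 × 1091 = 3107 kg O₂/d.

R_O ≈ 3110 kg O₂/d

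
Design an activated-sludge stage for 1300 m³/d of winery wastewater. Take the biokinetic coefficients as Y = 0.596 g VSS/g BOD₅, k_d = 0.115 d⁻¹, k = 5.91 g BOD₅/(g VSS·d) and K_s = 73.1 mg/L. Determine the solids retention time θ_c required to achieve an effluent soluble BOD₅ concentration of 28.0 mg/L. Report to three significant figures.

From 1/θ_c = Y·k·S/(K_s + S) − k_d: Y·k·S/(K_s+S) = 0.596 × 5.91 × 28.0 / (73.1 + 28.0) = 0.9755 d⁻¹.
θ_c = 1/(μ − k_d) = 1/(0.9755 − 0.115) = 1/0.8605 = 1.162 d.

θ_c ≈ 1.16 d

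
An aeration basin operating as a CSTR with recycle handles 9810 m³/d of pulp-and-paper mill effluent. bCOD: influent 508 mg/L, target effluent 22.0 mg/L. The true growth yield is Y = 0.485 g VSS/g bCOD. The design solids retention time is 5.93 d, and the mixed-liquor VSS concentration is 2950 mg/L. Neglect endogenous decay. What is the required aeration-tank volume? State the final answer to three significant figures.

V·X = Y·Q·ΔS·θ_c gives V = 0.485 × 9810 × (508 − 22.0) × 5.93 / 2950 = 4648 m³.

V ≈ 4650 m³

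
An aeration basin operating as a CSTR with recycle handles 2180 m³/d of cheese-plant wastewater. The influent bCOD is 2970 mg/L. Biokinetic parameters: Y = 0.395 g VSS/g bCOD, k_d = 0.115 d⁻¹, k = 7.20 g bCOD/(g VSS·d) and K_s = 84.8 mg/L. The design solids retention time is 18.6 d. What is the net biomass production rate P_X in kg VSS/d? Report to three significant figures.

For a completely mixed reactor with recycle the Lawrence–McCarty relation gives S = K_s·(1 + k_d·θ_c) / [θ_c·(Y·k − k_d) − 1] = 84.8 × (1 + 0.115 × 18.6) / [18.6 × (0.395 × 7.20 − 0.115) − 1] = 266.2 / 49.76 = 5.349 mg/L.
Correct the yield for decay: Y_obs = Y/(1 + k_d θ_c) = 0.395 / (1 + 0.115 × 18.6) = 0.395 / 3.139 = 0.1258.
Substrate removed = Q·(S₀ − S) = 2180 m³/d × (2970 − 5.35) g/m³ = 6.46×10^6 g/d = 6463 kg/d.
P_X = Y_obs · Q(S₀ − S) = 0.1258 × 6463 = 813.3 kg VSS/d.

P_X ≈ 813 kg VSS/d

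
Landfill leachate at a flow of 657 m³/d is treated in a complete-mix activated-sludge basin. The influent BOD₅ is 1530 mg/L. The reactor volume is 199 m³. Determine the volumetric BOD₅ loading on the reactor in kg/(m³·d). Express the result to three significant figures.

L_v ≈ 5.05 kg BOD₅/(m³·d)

Volumetric loading L_v = Q·S₀ / V = 657 × 1530 g/m³ / 199.0 m³ = 5051 g/(m³·d) = 5.051 kg BOD₅/(m³·d).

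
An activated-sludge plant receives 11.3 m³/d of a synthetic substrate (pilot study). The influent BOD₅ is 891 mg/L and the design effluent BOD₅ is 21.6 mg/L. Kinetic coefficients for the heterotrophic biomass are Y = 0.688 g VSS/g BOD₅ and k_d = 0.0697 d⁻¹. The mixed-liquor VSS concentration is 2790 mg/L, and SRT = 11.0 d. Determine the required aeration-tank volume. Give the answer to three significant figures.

Rearranging the biomass balance for a CMAS with decay, V = Y·Q·ΔS·θ_c / [X·(1+k_d θ_c)] = 0.688 × 11.3 × (891 − 21.6) × 11.0 / [2790 × (1 + 0.0697 × 11.0)] = 7.43×10^4 / 4929 = 15.08 m³.

V ≈ 15.1 m³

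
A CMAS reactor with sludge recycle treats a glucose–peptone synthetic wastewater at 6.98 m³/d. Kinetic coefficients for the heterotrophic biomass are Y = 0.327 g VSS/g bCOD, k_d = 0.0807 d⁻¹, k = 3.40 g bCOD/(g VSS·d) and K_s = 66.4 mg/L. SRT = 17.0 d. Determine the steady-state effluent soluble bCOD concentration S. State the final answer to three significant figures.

From the Monod/SRT balance for a CMAS, S = K_s·(1+k_d θ_c)/[θ_c·(Y k − k_d) − 1] = 66.4 × (1 + 0.0807 × 17.0) / [17.0 × (0.327 × 3.40 − 0.0807) − 1] = 157.5 / 16.53 = 9.529 mg/L.

S ≈ 9.53 mg/L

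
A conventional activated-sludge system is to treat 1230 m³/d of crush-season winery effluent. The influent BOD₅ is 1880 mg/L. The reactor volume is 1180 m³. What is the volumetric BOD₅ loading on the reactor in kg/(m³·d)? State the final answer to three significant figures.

Applied BOD₅ load per unit volume = Q·S₀/V = (1230 × 1880/1000)/1180 = 1.960 kg BOD₅·m⁻³·d⁻¹.

L_v ≈ 1.96 kg BOD₅/(m³·d)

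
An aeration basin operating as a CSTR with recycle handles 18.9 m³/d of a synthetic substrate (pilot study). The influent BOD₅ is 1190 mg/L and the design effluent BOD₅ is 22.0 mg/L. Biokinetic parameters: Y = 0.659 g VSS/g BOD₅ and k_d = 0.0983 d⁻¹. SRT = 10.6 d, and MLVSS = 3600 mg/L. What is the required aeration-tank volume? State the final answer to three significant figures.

V ≈ 21.0 m³

Rearranging the biomass balance for a CMAS with decay, V = Y·Q·ΔS·θ_c / [X·(1+k_d θ_c)] = 0.659 × 18.9 × (1190 − 22.0) × 10.6 / [3600 × (1 + 0.0983 × 10.6)] = 1.54×10^5 / 7351 = 20.98 m³.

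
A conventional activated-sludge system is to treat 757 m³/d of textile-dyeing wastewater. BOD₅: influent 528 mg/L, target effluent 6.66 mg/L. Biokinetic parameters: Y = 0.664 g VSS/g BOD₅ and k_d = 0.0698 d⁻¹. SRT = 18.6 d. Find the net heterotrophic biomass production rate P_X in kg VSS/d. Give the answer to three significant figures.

P_X ≈ 114 kg VSS/d

Y_obs = Y / (1 + k_d θ_c) = 0.664 / (1 + 0.0698 × 18.6) = 0.664 / 2.298 = 0.2889.
Q·(S₀ − S) = 757 × (528 − 6.66) × 10⁻³ = 394.7 kg/d removed.
Net biomass production P_X = Y_obs × Q·(S₀ − S) = 0.2889 × 394.7 = 114.0 kg VSS/d.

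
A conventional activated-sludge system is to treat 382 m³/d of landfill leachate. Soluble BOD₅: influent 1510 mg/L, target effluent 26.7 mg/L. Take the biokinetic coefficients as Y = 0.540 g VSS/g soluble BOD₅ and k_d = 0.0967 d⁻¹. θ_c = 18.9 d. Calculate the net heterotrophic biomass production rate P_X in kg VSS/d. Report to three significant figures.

P_X ≈ 108 kg VSS/d

The observed yield is Y_obs = Y/(1 + k_d·θ_c) = 0.540 / (1 + 0.0967 × 18.9) = 0.540 / 2.828 = 0.1910 g VSS per g soluble BOD₅ removed.
Substrate removed = Q·(S₀ − S) = 382 m³/d × (1510 − 26.7) g/m³ = 5.67×10^5 g/d = 566.6 kg/d.
Net biomass production P_X = Y_obs × Q·(S₀ − S) = 0.1910 × 566.6 = 108.2 kg VSS/d.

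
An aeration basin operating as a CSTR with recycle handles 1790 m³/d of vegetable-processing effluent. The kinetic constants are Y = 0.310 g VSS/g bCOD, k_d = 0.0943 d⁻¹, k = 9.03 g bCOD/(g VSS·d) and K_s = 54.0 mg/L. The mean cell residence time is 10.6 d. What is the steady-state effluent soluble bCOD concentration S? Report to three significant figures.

For a completely mixed reactor with recycle the Lawrence–McCarty relation gives S = K_s·(1 + k_d·θ_c) / [θ_c·(Y·k − k_d) − 1] = 54.0 × (1 + 0.0943 × 10.6) / [10.6 × (0.310 × 9.03 − 0.0943) − 1] = 108.0 / 27.67 = 3.902 mg/L.

S ≈ 3.90 mg/L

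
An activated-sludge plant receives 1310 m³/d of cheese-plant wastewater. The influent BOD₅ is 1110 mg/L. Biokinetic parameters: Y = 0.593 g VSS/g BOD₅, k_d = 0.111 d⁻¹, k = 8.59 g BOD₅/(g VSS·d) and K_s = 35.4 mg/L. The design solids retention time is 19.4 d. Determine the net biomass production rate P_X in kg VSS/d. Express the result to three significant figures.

P_X ≈ 273 kg VSS/d

Effluent substrate depends only on kinetics and SRT: S = K_s(1 + k_d θ_c) / [θ_c(Yk − k_d) − 1] = 35.4 × (1 + 0.111 × 19.4) / [19.4 × (0.593 × 8.59 − 0.111) − 1] = 111.6 / 95.67 = 1.167 mg/L.
The observed yield is Y_obs = Y/(1 + k_d·θ_c) = 0.593 / (1 + 0.111 × 19.4) = 0.593 / 3.153 = 0.1881 g VSS per g BOD₅ removed.
Q·(S₀ − S) = 1310 × (1110 − 1.17) × 10⁻³ = 1453 kg/d removed.
P_X = Y_obs · Q(S₀ − S) = 0.1881 × 1453 = 273.2 kg VSS/d.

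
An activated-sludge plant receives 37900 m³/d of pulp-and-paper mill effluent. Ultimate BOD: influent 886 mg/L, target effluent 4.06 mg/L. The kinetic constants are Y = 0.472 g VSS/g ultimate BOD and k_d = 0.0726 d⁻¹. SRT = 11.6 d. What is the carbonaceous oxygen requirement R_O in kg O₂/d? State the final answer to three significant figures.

Y_obs = Y / (1 + k_d θ_c) = 0.472 / (1 + 0.0726 × 11.6) = 0.472 / 1.842 = 0.2562.
ΔS = 886 − 4.06 = 881.9 mg/L, so the substrate removal rate is 37900 × 881.9/1000 = 33426 kg ultimate BOD/d.
P_X = Y_obs·Q·(S₀ − S) = 0.2562 × 33426 = 8564 kg VSS/d.
R_O = Q·ΔS − 1.42 P_X = 33426 − 12161 = 21264 kg O₂/d.

R_O ≈ 21300 kg O₂/d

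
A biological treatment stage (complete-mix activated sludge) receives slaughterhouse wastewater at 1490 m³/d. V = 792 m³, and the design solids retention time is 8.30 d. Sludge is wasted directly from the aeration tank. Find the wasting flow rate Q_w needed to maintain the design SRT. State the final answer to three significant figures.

Wasting from the aeration tank: Q_w = V / θ_c = 792.0 / 8.30 = 95.42 m³/d.

Q_w ≈ 95.4 m³/d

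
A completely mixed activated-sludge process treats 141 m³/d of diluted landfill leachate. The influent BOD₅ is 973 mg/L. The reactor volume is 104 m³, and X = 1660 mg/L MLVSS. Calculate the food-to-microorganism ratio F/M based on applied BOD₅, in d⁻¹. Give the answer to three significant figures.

Food-to-microorganism ratio F/M = Q S₀ / (V X) = 141 × 973 / (104.0 × 1660) = 0.7947 d⁻¹.

F/M ≈ 0.795 d⁻¹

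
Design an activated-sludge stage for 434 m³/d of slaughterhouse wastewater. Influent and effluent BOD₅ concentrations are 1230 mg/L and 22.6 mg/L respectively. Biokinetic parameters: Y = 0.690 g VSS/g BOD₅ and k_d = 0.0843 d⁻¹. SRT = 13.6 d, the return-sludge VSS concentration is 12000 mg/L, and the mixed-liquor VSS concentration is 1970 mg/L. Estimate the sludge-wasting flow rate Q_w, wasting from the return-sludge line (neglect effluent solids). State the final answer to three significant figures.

Q_w ≈ 14.0 m³/d

Rearranging the biomass balance for a CMAS with decay, V = Y·Q·ΔS·θ_c / [X·(1+k_d θ_c)] = 0.690 × 434 × (1230 − 22.6) × 13.6 / [1970 × (1 + 0.0843 × 13.6)] = 4.92×10^6 / 4229 = 1163 m³.
Q_w = (V·X)/(θ_c X_r) = 1163 × 1970 / (13.6 × 12000) = 14.04 m³/d.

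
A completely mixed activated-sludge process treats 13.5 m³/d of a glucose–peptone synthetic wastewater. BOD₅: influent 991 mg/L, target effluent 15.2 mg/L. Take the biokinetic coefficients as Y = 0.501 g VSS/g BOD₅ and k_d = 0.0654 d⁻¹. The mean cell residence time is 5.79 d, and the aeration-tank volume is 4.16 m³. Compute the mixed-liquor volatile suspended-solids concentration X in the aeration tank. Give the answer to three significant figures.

X ≈ 6660 mg/L

From V·X·(1 + k_d·θ_c) = Y·Q·(S₀ − S)·θ_c: X = 0.501 × 13.5 × (991 − 15.2) × 5.79 / [4.16 × (1 + 0.0654 × 5.79)] = 6663 mg/L.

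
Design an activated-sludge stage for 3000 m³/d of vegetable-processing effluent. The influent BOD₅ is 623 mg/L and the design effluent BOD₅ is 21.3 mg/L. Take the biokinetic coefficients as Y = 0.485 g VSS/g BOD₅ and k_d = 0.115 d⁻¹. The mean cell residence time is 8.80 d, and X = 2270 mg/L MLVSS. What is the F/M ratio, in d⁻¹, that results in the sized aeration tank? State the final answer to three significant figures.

F/M ≈ 0.488 d⁻¹

Rearranging the biomass balance for a CMAS with decay, V = Y·Q·ΔS·θ_c / [X·(1+k_d θ_c)] = 0.485 × 3000 × (623 − 21.3) × 8.80 / [2270 × (1 + 0.115 × 8.80)] = 7.7×10^6 / 4567 = 1687 m³.
Food-to-microorganism ratio F/M = Q S₀ / (V X) = 3000 × 623 / (1687 × 2270) = 0.4881 d⁻¹.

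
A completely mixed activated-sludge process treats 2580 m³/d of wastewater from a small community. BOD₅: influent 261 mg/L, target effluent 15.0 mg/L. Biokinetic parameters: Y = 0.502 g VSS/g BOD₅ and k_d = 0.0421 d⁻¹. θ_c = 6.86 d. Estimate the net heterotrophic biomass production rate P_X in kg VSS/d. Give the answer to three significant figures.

Y_obs = Y / (1 + k_d θ_c) = 0.502 / (1 + 0.0421 × 6.86) = 0.502 / 1.289 = 0.3895.
ΔS = 261 − 15.0 = 246.0 mg/L, so the substrate removal rate is 2580 × 246.0/1000 = 634.7 kg BOD₅/d.
Biomass produced: P_X = Y_obs·Q·ΔS = 0.3895 × 634.7 ≈ 247.2 kg VSS/d.

P_X ≈ 247 kg VSS/d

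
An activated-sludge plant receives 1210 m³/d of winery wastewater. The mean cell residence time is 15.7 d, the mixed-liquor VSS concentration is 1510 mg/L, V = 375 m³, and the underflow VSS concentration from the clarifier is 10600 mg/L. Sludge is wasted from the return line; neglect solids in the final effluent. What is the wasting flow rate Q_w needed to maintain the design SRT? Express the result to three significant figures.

θ_c = V·X/(Q_w·X_r) when wasting from the recycle, so Q_w = V·X/(θ_c·X_r) = 375.0 × 1510 / (15.7 × 10600) = 3.403 m³/d.

Q_w ≈ 3.40 m³/d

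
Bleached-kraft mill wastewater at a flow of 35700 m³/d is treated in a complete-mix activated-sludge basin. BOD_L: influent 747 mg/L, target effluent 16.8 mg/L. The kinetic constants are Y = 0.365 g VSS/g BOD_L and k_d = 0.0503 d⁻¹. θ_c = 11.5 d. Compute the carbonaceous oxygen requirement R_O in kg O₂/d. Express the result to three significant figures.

Correct the yield for decay: Y_obs = Y/(1 + k_d θ_c) = 0.365 / (1 + 0.0503 × 11.5) = 0.365 / 1.578 = 0.2312.
Q·(S₀ − S) = 35700 × (747 − 16.8) × 10⁻³ = 26068 kg/d removed.
P_X = Y_obs·Q·(S₀ − S) = 0.2312 × 26068 = 6028 kg VSS/d.
R_O = Q·ΔS − 1.42 P_X = 26068 − 8560 = 17508 kg O₂/d.

R_O ≈ 17500 kg O₂/d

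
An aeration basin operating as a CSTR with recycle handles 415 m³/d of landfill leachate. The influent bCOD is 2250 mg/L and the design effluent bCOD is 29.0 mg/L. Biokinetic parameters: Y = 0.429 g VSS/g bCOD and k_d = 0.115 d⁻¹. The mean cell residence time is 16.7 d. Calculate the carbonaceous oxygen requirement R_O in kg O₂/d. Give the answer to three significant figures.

R_O ≈ 729 kg O₂/d

Y_obs = Y / (1 + k_d θ_c) = 0.429 / (1 + 0.115 × 16.7) = 0.429 / 2.921 = 0.1469.
Mass of bCOD removed per day: Q(S₀ − S) = 415 × 2221 g/m³ = 921.7 kg/d.
Net sludge production P_X = 0.1469 × 921.7 = 135.4 kg VSS/d.
Carbonaceous O₂ demand = substrate oxidised − cell-mass equivalent = 921.7 − 1.42 × 135.4 = 729.5 kg O₂/d.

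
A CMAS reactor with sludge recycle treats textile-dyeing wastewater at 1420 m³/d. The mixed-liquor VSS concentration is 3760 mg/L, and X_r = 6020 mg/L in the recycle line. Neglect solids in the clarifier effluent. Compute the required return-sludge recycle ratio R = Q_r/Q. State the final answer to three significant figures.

Mass balance around the secondary clarifier (neglecting effluent solids): R = X / (X_r − X) = 3760 / (6020 − 3760) = 1.664.

R ≈ 1.66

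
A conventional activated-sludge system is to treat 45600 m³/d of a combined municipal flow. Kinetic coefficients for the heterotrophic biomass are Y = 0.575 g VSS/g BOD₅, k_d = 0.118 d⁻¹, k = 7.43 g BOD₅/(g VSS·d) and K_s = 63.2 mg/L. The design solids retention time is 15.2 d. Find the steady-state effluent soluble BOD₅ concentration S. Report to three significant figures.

S ≈ 2.84 mg/L

Effluent substrate depends only on kinetics and SRT: S = K_s(1 + k_d θ_c) / [θ_c(Yk − k_d) − 1] = 63.2 × (1 + 0.118 × 15.2) / [15.2 × (0.575 × 7.43 − 0.118) − 1] = 176.6 / 62.14 = 2.841 mg/L.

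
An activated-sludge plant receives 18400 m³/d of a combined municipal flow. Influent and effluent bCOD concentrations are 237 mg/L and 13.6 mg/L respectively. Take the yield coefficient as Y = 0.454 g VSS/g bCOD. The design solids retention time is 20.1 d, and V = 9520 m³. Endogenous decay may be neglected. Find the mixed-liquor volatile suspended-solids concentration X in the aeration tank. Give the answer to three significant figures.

X = Y·Q·ΔS·θ_c / V = 0.454 × 18400 × (237 − 13.6) × 20.1 / 9520 = 3940 mg/L.

X ≈ 3940 mg/L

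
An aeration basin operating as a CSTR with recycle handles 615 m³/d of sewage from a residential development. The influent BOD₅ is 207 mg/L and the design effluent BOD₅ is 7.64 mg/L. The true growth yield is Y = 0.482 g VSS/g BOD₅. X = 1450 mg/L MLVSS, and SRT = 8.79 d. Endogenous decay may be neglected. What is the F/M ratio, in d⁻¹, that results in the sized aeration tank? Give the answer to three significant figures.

F/M ≈ 0.245 d⁻¹

V·X = Y·Q·ΔS·θ_c gives V = 0.482 × 615 × (207 − 7.64) × 8.79 / 1450 = 358.2 m³.
F/M = Q·S₀ / (V·X) = 615 × 207 / (358.2 × 1450) = 0.2451 g BOD₅·(g VSS·d)⁻¹.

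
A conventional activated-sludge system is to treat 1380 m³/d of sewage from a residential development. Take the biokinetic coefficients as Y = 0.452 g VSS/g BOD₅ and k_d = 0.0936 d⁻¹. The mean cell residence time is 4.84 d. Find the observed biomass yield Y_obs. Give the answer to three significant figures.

Observed yield with endogenous decay: Y_obs = Y / (1 + k_d·θ_c) = 0.452 / (1 + 0.0936 × 4.84) = 0.452 / 1.453 = 0.3111 g VSS/g BOD₅.

Y_obs ≈ 0.311 g VSS/g BOD₅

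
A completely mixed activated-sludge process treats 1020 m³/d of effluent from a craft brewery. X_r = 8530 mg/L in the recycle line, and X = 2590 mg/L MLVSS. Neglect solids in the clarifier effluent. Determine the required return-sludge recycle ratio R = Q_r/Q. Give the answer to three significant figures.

Mass balance around the secondary clarifier (neglecting effluent solids): R = X / (X_r − X) = 2590 / (8530 − 2590) = 0.4360.

R ≈ 0.436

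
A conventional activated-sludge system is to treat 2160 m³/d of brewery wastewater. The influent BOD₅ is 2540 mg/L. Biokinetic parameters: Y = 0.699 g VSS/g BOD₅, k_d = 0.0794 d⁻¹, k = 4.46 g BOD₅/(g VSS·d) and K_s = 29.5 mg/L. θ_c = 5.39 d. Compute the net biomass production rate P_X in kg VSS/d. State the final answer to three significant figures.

For a completely mixed reactor with recycle the Lawrence–McCarty relation gives S = K_s·(1 + k_d·θ_c) / [θ_c·(Y·k − k_d) − 1] = 29.5 × (1 + 0.0794 × 5.39) / [5.39 × (0.699 × 4.46 − 0.0794) − 1] = 42.12 / 15.38 = 2.740 mg/L.
Y_obs = Y / (1 + k_d θ_c) = 0.699 / (1 + 0.0794 × 5.39) = 0.699 / 1.428 = 0.4895.
Substrate removed = Q·(S₀ − S) = 2160 m³/d × (2540 − 2.74) g/m³ = 5.48×10^6 g/d = 5480 kg/d.
Biomass produced: P_X = Y_obs·Q·ΔS = 0.4895 × 5480 ≈ 2683 kg VSS/d.

P_X ≈ 2680 kg VSS/d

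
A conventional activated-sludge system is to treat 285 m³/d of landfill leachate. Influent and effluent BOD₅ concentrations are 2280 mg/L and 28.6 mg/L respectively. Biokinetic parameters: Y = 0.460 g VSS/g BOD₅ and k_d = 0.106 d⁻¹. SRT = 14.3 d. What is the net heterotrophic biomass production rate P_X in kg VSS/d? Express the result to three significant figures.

Y_obs = Y / (1 + k_d θ_c) = 0.460 / (1 + 0.106 × 14.3) = 0.460 / 2.516 = 0.1828.
ΔS = 2280 − 28.6 = 2251 mg/L, so the substrate removal rate is 285 × 2251/1000 = 641.6 kg BOD₅/d.
P_X = Y_obs · Q(S₀ − S) = 0.1828 × 641.6 = 117.3 kg VSS/d.

P_X ≈ 117 kg VSS/d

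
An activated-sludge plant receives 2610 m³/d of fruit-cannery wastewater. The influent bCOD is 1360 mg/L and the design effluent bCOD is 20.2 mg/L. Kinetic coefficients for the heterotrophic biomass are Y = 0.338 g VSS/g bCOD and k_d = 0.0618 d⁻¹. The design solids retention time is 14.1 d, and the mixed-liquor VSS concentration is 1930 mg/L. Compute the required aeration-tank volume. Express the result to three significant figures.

V ≈ 4610 m³

From the SRT design equation V = Y Q (S₀−S) θ_c / [X (1 + k_d θ_c)] = 0.338 × 2610 × (1360 − 20.2) × 14.1 / [1930 × (1 + 0.0618 × 14.1)] = 1.67×10^7 / 3612 = 4614 m³.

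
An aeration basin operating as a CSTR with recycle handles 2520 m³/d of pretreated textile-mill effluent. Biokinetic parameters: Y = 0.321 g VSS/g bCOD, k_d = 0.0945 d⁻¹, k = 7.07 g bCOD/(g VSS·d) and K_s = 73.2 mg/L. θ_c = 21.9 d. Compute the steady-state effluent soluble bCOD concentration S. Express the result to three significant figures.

S ≈ 4.82 mg/L

Effluent substrate depends only on kinetics and SRT: S = K_s(1 + k_d θ_c) / [θ_c(Yk − k_d) − 1] = 73.2 × (1 + 0.0945 × 21.9) / [21.9 × (0.321 × 7.07 − 0.0945) − 1] = 224.7 / 46.63 = 4.818 mg/L.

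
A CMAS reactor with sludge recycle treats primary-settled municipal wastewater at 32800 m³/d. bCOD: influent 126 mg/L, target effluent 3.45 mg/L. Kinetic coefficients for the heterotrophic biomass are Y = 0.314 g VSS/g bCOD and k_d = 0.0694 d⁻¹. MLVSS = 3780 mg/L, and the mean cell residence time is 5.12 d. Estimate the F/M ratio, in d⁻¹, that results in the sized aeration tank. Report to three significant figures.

From the SRT design equation V = Y Q (S₀−S) θ_c / [X (1 + k_d θ_c)] = 0.314 × 32800 × (126 − 3.45) × 5.12 / [3780 × (1 + 0.0694 × 5.12)] = 6.46×10^6 / 5123 = 1261 m³.
Food-to-microorganism ratio F/M = Q S₀ / (V X) = 32800 × 126 / (1261 × 3780) = 0.8668 d⁻¹.

F/M ≈ 0.867 d⁻¹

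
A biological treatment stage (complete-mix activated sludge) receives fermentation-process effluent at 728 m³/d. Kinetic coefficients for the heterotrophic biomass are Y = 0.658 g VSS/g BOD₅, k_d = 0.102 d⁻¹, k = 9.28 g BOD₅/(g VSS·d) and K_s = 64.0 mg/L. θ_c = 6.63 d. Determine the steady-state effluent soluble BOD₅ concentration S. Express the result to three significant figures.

From the Monod/SRT balance for a CMAS, S = K_s·(1+k_d θ_c)/[θ_c·(Y k − k_d) − 1] = 64.0 × (1 + 0.102 × 6.63) / [6.63 × (0.658 × 9.28 − 0.102) − 1] = 107.3 / 38.81 = 2.764 mg/L.

S ≈ 2.76 mg/L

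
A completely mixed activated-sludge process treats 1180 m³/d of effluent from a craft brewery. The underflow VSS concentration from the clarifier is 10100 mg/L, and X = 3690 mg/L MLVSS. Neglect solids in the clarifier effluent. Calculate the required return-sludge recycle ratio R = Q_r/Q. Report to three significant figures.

Solids balance on the clarifier gives (1+R)X = R·X_r, so R = X/(X_r − X) = 3690 / (10100 − 3690) = 0.5757.

R ≈ 0.576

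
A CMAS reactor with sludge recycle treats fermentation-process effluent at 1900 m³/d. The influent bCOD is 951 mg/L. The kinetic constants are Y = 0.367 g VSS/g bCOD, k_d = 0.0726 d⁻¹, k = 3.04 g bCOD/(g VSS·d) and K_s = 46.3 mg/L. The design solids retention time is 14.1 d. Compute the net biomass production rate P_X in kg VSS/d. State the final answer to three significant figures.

From the Monod/SRT balance for a CMAS, S = K_s·(1+k_d θ_c)/[θ_c·(Y k − k_d) − 1] = 46.3 × (1 + 0.0726 × 14.1) / [14.1 × (0.367 × 3.04 − 0.0726) − 1] = 93.70 / 13.71 = 6.835 mg/L.
Observed yield with endogenous decay: Y_obs = Y / (1 + k_d·θ_c) = 0.367 / (1 + 0.0726 × 14.1) = 0.367 / 2.024 = 0.1814 g VSS/g bCOD.
Substrate removed = Q·(S₀ − S) = 1900 m³/d × (951 − 6.84) g/m³ = 1.79×10^6 g/d = 1794 kg/d.
Biomass produced: P_X = Y_obs·Q·ΔS = 0.1814 × 1794 ≈ 325.3 kg VSS/d.

P_X ≈ 325 kg VSS/d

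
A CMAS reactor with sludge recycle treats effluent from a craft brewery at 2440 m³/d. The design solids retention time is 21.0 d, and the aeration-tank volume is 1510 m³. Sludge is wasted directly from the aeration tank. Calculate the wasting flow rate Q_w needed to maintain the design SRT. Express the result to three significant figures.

For wasting at MLVSS concentration, Q_w = V/θ_c = 1510/21.0 = 71.90 m³/d.

Q_w ≈ 71.9 m³/d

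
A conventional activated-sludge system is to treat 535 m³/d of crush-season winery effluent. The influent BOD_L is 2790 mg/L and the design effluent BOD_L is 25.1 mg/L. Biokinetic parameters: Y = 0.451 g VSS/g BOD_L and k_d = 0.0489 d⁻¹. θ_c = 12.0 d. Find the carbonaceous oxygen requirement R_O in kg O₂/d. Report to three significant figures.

Correct the yield for decay: Y_obs = Y/(1 + k_d θ_c) = 0.451 / (1 + 0.0489 × 12.0) = 0.451 / 1.587 = 0.2842.
Q·(S₀ − S) = 535 × (2790 − 25.1) × 10⁻³ = 1479 kg/d removed.
Biomass synthesised: P_X = Y_obs × 1479 = 420.4 kg VSS/d.
R_O = Q·ΔS − 1.42 P_X = 1479 − 597.0 = 882.2 kg O₂/d.

R_O ≈ 882 kg O₂/d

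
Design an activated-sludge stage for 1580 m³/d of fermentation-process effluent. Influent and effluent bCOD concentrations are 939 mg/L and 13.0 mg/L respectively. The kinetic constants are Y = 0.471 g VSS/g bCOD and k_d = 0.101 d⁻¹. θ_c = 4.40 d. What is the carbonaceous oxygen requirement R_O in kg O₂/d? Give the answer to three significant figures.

R_O ≈ 786 kg O₂/d

Y_obs = Y / (1 + k_d θ_c) = 0.471 / (1 + 0.101 × 4.40) = 0.471 / 1.444 = 0.3261.
ΔS = 939 − 13.0 = 926.0 mg/L, so the substrate removal rate is 1580 × 926.0/1000 = 1463 kg bCOD/d.
Biomass synthesised: P_X = Y_obs × 1463 = 477.1 kg VSS/d.
R_O = Q·(S₀ − S) − 1.42·P_X = 1463 − 1.42 × 477.1 = 785.6 kg O₂/d.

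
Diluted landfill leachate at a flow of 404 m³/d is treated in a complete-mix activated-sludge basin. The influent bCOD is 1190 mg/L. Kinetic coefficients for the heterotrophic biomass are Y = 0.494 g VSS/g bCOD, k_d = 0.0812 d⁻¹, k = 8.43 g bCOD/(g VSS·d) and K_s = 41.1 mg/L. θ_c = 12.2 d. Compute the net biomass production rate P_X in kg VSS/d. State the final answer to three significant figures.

From the Monod/SRT balance for a CMAS, S = K_s·(1+k_d θ_c)/[θ_c·(Y k − k_d) − 1] = 41.1 × (1 + 0.0812 × 12.2) / [12.2 × (0.494 × 8.43 − 0.0812) − 1] = 81.82 / 48.82 = 1.676 mg/L.
Observed yield with endogenous decay: Y_obs = Y / (1 + k_d·θ_c) = 0.494 / (1 + 0.0812 × 12.2) = 0.494 / 1.991 = 0.2482 g VSS/g bCOD.
ΔS = 1190 − 1.68 = 1188 mg/L, so the substrate removal rate is 404 × 1188/1000 = 480.1 kg bCOD/d.
P_X = Y_obs · Q(S₀ − S) = 0.2482 × 480.1 = 119.1 kg VSS/d.

P_X ≈ 119 kg VSS/d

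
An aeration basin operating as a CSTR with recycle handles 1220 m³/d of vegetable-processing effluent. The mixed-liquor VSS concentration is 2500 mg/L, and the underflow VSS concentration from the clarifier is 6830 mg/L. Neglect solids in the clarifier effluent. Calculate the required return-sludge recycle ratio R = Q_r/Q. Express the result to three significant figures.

Solids balance on the clarifier gives (1+R)X = R·X_r, so R = X/(X_r − X) = 2500 / (6830 − 2500) = 0.5774.

R ≈ 0.577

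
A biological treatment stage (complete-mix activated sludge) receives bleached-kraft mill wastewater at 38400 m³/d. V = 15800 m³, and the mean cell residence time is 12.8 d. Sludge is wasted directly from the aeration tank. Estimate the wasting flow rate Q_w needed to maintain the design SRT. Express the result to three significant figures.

With mixed-liquor wasting, θ_c = V/Q_w, so Q_w = V/θ_c = 15800/12.8 = 1234 m³/d.

Q_w ≈ 1230 m³/d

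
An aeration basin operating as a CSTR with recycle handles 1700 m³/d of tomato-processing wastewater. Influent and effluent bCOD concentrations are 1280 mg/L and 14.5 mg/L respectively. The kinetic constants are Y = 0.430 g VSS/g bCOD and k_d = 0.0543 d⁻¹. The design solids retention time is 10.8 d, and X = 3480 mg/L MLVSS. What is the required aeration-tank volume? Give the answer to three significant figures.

Steady-state biomass mass balance: V·X·(1 + k_d·θ_c) = Y·Q·(S₀ − S)·θ_c, so V = 0.430 × 1700 × (1280 − 14.5) × 10.8 / [3480 × (1 + 0.0543 × 10.8)] = 9.99×10^6 / 5521 = 1810 m³.

V ≈ 1810 m³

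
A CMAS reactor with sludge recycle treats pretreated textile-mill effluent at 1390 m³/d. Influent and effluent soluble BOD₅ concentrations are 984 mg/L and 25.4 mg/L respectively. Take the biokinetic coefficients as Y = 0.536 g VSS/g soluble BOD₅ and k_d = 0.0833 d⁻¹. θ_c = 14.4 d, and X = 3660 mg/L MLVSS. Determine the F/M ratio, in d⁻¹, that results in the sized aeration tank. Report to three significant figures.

F/M ≈ 0.293 d⁻¹

Rearranging the biomass balance for a CMAS with decay, V = Y·Q·ΔS·θ_c / [X·(1+k_d θ_c)] = 0.536 × 1390 × (984 − 25.4) × 14.4 / [3660 × (1 + 0.0833 × 14.4)] = 1.03×10^7 / 8050 = 1278 m³.
Food-to-microorganism ratio F/M = Q S₀ / (V X) = 1390 × 984 / (1278 × 3660) = 0.2925 d⁻¹.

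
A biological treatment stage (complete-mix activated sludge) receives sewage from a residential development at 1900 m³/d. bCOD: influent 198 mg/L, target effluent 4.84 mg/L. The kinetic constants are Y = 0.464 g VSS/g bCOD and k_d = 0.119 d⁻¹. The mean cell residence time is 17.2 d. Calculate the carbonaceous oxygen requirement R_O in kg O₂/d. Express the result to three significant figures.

Y_obs = Y / (1 + k_d θ_c) = 0.464 / (1 + 0.119 × 17.2) = 0.464 / 3.047 = 0.1523.
Q·(S₀ − S) = 1900 × (198 − 4.84) × 10⁻³ = 367.0 kg/d removed.
Net sludge production P_X = 0.1523 × 367.0 = 55.89 kg VSS/d.
R_O = Q·(S₀ − S) − 1.42·P_X = 367.0 − 1.42 × 55.89 = 287.6 kg O₂/d.

R_O ≈ 288 kg O₂/d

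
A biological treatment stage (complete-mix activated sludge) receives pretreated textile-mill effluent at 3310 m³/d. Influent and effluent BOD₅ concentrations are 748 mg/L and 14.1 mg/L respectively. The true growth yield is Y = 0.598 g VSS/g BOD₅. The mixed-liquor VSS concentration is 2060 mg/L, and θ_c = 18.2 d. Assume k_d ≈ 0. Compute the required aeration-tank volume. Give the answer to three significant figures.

With k_d = 0 the design equation reduces to V = Y Q (S₀−S) θ_c / X = 0.598 × 3310 × (748 − 14.1) × 18.2 / 2060 = 12834 m³.

V ≈ 12800 m³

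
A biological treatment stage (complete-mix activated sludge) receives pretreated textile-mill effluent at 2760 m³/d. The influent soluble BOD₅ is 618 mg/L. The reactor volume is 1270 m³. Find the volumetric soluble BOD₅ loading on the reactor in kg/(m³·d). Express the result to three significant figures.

L_v ≈ 1.34 kg soluble BOD₅/(m³·d)

L_v = Q S₀ / V = 2760 × 618 × 10⁻³ / 1270 = 1.343 kg/(m³·d).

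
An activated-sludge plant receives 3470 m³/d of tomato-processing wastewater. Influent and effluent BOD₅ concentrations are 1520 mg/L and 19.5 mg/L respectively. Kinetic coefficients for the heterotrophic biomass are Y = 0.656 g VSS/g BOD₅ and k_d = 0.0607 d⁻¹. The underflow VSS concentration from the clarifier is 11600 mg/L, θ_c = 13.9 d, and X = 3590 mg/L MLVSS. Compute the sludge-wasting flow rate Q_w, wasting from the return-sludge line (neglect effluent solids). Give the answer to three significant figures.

From the SRT design equation V = Y Q (S₀−S) θ_c / [X (1 + k_d θ_c)] = 0.656 × 3470 × (1520 − 19.5) × 13.9 / [3590 × (1 + 0.0607 × 13.9)] = 4.75×10^7 / 6619 = 7173 m³.
Wasting from the return line (neglecting effluent solids): Q_w = V·X / (θ_c·X_r) = 7173 × 3590 / (13.9 × 11600) = 159.7 m³/d.

Q_w ≈ 160 m³/d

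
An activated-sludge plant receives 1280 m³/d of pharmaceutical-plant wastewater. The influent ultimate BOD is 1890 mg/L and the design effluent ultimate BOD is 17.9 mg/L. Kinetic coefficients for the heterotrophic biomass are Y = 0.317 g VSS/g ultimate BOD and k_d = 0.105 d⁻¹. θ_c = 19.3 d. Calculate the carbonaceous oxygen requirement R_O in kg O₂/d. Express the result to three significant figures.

R_O ≈ 2040 kg O₂/d

Y_obs = Y / (1 + k_d θ_c) = 0.317 / (1 + 0.105 × 19.3) = 0.317 / 3.026 = 0.1047.
Mass of ultimate BOD removed per day: Q(S₀ − S) = 1280 × 1872 g/m³ = 2396 kg/d.
Net sludge production P_X = 0.1047 × 2396 = 251.0 kg VSS/d.
Carbonaceous O₂ demand = substrate oxidised − cell-mass equivalent = 2396 − 1.42 × 251.0 = 2040 kg O₂/d.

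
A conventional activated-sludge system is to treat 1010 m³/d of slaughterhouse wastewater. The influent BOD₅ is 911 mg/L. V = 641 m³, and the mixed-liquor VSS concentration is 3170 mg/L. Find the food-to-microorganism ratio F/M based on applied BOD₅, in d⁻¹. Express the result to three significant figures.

F/M = Q·S₀ / (V·X) = 1010 × 911 / (641.0 × 3170) = 0.4528 g BOD₅·(g VSS·d)⁻¹.

F/M ≈ 0.453 d⁻¹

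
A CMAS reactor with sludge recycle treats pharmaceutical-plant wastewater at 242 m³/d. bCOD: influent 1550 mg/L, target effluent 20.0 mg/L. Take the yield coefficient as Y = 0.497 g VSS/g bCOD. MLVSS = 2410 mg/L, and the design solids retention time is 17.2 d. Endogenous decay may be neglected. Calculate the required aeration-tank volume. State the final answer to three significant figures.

V ≈ 1310 m³

V·X = Y·Q·ΔS·θ_c gives V = 0.497 × 242 × (1550 − 20.0) × 17.2 / 2410 = 1313 m³.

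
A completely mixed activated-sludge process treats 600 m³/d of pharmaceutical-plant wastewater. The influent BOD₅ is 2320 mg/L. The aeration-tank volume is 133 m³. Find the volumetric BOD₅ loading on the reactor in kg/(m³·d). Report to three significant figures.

Applied BOD₅ load per unit volume = Q·S₀/V = (600 × 2320/1000)/133.0 = 10.47 kg BOD₅·m⁻³·d⁻¹.

L_v ≈ 10.5 kg BOD₅/(m³·d)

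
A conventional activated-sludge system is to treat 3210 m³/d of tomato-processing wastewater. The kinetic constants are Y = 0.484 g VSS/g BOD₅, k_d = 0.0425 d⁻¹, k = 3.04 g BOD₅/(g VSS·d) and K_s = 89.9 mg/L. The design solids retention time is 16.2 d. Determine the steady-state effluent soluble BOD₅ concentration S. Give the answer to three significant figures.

S ≈ 6.85 mg/L

From the Monod/SRT balance for a CMAS, S = K_s·(1+k_d θ_c)/[θ_c·(Y k − k_d) − 1] = 89.9 × (1 + 0.0425 × 16.2) / [16.2 × (0.484 × 3.04 − 0.0425) − 1] = 151.8 / 22.15 = 6.854 mg/L.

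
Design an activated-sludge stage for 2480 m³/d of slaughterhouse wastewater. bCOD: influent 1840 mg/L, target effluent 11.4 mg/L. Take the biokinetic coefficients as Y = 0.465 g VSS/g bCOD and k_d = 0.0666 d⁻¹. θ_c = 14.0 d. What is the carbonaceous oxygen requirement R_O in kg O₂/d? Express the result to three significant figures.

Observed yield with endogenous decay: Y_obs = Y / (1 + k_d·θ_c) = 0.465 / (1 + 0.0666 × 14.0) = 0.465 / 1.932 = 0.2406 g VSS/g bCOD.
Mass of bCOD removed per day: Q(S₀ − S) = 2480 × 1829 g/m³ = 4535 kg/d.
P_X = Y_obs·Q·(S₀ − S) = 0.2406 × 4535 = 1091 kg VSS/d.
R_O = Q·(S₀ − S) − 1.42·P_X = 4535 − 1.42 × 1091 = 2985 kg O₂/d.

R_O ≈ 2990 kg O₂/d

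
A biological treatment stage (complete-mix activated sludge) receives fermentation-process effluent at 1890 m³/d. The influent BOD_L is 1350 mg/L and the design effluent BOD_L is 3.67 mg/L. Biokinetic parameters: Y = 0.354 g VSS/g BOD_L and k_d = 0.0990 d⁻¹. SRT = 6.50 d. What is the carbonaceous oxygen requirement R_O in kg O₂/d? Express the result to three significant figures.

Correct the yield for decay: Y_obs = Y/(1 + k_d θ_c) = 0.354 / (1 + 0.0990 × 6.50) = 0.354 / 1.643 = 0.2154.
Mass of BOD_L removed per day: Q(S₀ − S) = 1890 × 1346 g/m³ = 2545 kg/d.
Net sludge production P_X = 0.2154 × 2545 = 548.1 kg VSS/d.
R_O = Q·(S₀ − S) − 1.42·P_X = 2545 − 1.42 × 548.1 = 1766 kg O₂/d.

R_O ≈ 1770 kg O₂/d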